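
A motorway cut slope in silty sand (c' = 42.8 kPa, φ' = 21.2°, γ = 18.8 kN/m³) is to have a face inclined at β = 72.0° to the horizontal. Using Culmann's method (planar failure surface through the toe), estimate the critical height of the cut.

H_c = 21.94 m

Culmann's analysis gives the critical failure plane at α_cr = (β + φ')/2 = (72.0 + 21.2)/2 = 46.6°, and the critical height
H_c = (4c'/γ) · sinβ cosφ' / [1 − cos(β − φ')]
    = (4·42.8/18.8) · sin72.0°·cos21.2° / [1 − cos(50.8°)]
    = 9.106 · 0.9511·0.9323 / [1 − 0.6320]
    = 9.106 · 0.8867 / 0.3680
    = 21.94 m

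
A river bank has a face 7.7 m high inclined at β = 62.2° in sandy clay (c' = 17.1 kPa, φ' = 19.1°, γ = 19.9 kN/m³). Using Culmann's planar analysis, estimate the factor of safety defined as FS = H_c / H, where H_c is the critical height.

FS = 1.38

H_c = (4c'/γ) · sinβ cosφ' / [1 − cos(β − φ')]
    = (4·17.1/19.9) · sin62.2°·cos19.1° / [1 − cos43.1°]
    = 3.437 · 0.8359 / 0.2698 = 10.65 m
FS = H_c / H = 10.65 / 7.7 = 1.383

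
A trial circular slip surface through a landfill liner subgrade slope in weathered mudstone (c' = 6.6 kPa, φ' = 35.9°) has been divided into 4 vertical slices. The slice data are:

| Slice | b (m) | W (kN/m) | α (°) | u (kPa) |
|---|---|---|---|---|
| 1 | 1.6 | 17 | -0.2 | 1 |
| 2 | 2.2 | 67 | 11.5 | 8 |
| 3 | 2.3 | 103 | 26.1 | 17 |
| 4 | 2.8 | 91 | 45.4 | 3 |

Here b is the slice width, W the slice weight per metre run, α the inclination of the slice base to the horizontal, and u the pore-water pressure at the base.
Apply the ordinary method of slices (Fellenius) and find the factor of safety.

Ordinary method of slices: FS = Σ[c'·Δl_i + (W_i cosα_i − u_i·Δl_i)·tanφ'] / Σ W_i sinα_i, with Δl_i = b_i / cosα_i.
Slice 1: Δl = 1.6/cos(-0.2°) = 1.600 m; N'_1 = 17·cos(-0.2°) − 1·1.600 = 15.4; c'Δl = 10.56; W sinα = -0.1
Slice 2: Δl = 2.2/cos11.5° = 2.245 m; N'_2 = 67·cos11.5° − 8·2.245 = 47.7; c'Δl = 14.82; W sinα = 13.4
Slice 3: Δl = 2.3/cos26.1° = 2.561 m; N'_3 = 103·cos26.1° − 17·2.561 = 49.0; c'Δl = 16.90; W sinα = 45.3
Slice 4: Δl = 2.8/cos45.4° = 3.988 m; N'_4 = 91·cos45.4° − 3·3.988 = 51.9; c'Δl = 26.32; W sinα = 64.8
Σc'Δl = 68.6 kN/m; ΣN' = 164.0 kN/m; ΣW sinα = 123.4 kN/m
Resisting = 68.6 + 164.0·tan35.9° = 68.6 + 118.7 = 187.3 kN/m
FS = 187.3 / 123.4 = 1.518

FS = 1.52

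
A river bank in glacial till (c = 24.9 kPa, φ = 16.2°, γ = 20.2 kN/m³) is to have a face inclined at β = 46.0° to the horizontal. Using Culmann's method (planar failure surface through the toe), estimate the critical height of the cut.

H_c = 25.76 m

Culmann's analysis gives the critical failure plane at α_cr = (β + φ)/2 = (46.0 + 16.2)/2 = 31.1°, and the critical height
H_c = (4c/γ) · sinβ cosφ / [1 − cos(β − φ)]
    = (4·24.9/20.2) · sin46.0°·cos16.2° / [1 − cos(29.8°)]
    = 4.931 · 0.7193·0.9603 / [1 − 0.8678]
    = 4.931 · 0.6908 / 0.1322
    = 25.76 m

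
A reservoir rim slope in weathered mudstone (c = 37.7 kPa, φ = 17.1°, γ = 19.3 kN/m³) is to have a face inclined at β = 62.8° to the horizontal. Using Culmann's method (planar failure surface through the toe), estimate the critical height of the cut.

Culmann's analysis gives the critical failure plane at α_cr = (β + φ)/2 = (62.8 + 17.1)/2 = 40.0°, and the critical height
H_c = (4c/γ) · sinβ cosφ / [1 − cos(β − φ)]
    = (4·37.7/19.3) · sin62.8°·cos17.1° / [1 − cos(45.7°)]
    = 7.813 · 0.8894·0.9558 / [1 − 0.6984]
    = 7.813 · 0.8501 / 0.3016
    = 22.02 m

H_c = 22.02 m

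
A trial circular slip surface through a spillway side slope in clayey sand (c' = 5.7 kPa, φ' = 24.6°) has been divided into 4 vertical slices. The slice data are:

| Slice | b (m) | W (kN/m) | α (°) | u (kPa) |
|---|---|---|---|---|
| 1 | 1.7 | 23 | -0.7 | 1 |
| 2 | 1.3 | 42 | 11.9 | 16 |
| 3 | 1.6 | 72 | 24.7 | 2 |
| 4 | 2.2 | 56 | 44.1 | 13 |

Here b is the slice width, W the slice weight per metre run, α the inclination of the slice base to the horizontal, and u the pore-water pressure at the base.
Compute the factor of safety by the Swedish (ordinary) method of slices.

FS = 1.19

Ordinary method of slices: FS = Σ[c'·Δl_i + (W_i cosα_i − u_i·Δl_i)·tanφ'] / Σ W_i sinα_i, with Δl_i = b_i / cosα_i.
Slice 1: Δl = 1.7/cos(-0.7°) = 1.700 m; N'_1 = 23·cos(-0.7°) − 1·1.700 = 21.3; c'Δl = 9.69; W sinα = -0.3
Slice 2: Δl = 1.3/cos11.9° = 1.329 m; N'_2 = 42·cos11.9° − 16·1.329 = 19.8; c'Δl = 7.57; W sinα = 8.7
Slice 3: Δl = 1.6/cos24.7° = 1.761 m; N'_3 = 72·cos24.7° − 2·1.761 = 61.9; c'Δl = 10.04; W sinα = 30.1
Slice 4: Δl = 2.2/cos44.1° = 3.064 m; N'_4 = 56·cos44.1° − 13·3.064 = 0.4; c'Δl = 17.46; W sinα = 39.0
Σc'Δl = 44.8 kN/m; ΣN' = 103.4 kN/m; ΣW sinα = 77.4 kN/m
Resisting = 44.8 + 103.4·tan24.6° = 44.8 + 47.3 = 92.1 kN/m
FS = 92.1 / 77.4 = 1.190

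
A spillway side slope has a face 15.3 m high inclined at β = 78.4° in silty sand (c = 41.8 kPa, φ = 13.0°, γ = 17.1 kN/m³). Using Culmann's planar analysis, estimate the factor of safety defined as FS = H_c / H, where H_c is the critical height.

H_c = (4c/γ) · sinβ cosφ / [1 − cos(β − φ)]
    = (4·41.8/17.1) · sin78.4°·cos13.0° / [1 − cos65.4°]
    = 9.778 · 0.9545 / 0.5837 = 15.99 m
FS = H_c / H = 15.99 / 15.3 = 1.045

FS = 1.04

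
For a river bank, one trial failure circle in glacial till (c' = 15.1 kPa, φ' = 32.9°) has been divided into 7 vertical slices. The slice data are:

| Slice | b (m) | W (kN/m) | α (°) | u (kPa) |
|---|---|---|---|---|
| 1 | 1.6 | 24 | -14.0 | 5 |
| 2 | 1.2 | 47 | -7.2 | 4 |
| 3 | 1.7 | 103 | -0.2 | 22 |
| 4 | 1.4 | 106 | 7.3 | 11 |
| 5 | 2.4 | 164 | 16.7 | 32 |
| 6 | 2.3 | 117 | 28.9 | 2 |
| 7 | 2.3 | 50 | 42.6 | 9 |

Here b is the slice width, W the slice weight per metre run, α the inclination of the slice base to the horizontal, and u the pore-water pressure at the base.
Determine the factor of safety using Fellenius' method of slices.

Ordinary method of slices: FS = Σ[c'·Δl_i + (W_i cosα_i − u_i·Δl_i)·tanφ'] / Σ W_i sinα_i, with Δl_i = b_i / cosα_i.
Slice 1: Δl = 1.6/cos(-14.0°) = 1.649 m; N'_1 = 24·cos(-14.0°) − 5·1.649 = 15.0; c'Δl = 24.90; W sinα = -5.8
Slice 2: Δl = 1.2/cos(-7.2°) = 1.210 m; N'_2 = 47·cos(-7.2°) − 4·1.210 = 41.8; c'Δl = 18.26; W sinα = -5.9
Slice 3: Δl = 1.7/cos(-0.2°) = 1.700 m; N'_3 = 103·cos(-0.2°) − 22·1.700 = 65.6; c'Δl = 25.67; W sinα = -0.4
Slice 4: Δl = 1.4/cos7.3° = 1.411 m; N'_4 = 106·cos7.3° − 11·1.411 = 89.6; c'Δl = 21.31; W sinα = 13.5
Slice 5: Δl = 2.4/cos16.7° = 2.506 m; N'_5 = 164·cos16.7° − 32·2.506 = 76.9; c'Δl = 37.84; W sinα = 47.1
Slice 6: Δl = 2.3/cos28.9° = 2.627 m; N'_6 = 117·cos28.9° − 2·2.627 = 97.2; c'Δl = 39.67; W sinα = 56.5
Slice 7: Δl = 2.3/cos42.6° = 3.125 m; N'_7 = 50·cos42.6° − 9·3.125 = 8.7; c'Δl = 47.18; W sinα = 33.8
Σc'Δl = 214.8 kN/m; ΣN' = 394.8 kN/m; ΣW sinα = 138.9 kN/m
Resisting = 214.8 + 394.8·tan32.9° = 214.8 + 255.4 = 470.2 kN/m
FS = 470.2 / 138.9 = 3.385

FS = 3.38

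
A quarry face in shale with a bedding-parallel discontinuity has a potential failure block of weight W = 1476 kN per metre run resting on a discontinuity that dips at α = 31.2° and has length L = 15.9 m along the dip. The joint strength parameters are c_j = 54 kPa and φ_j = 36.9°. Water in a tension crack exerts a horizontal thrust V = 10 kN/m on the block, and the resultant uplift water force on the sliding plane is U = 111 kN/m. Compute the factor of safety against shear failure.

FS = 2.22

Resolving the block weight along and normal to the plane and applying the Mohr–Coulomb strength on the joint:
N' = W cosα − U − V sinα = 1476·cos31.2° − 111 − 10·sin31.2° = 1146.3 kN/m
Driving force T = W sinα + V cosα = 1476·sin31.2° + 10·cos31.2° = 773.2 kN/m
Resisting force R = c_j·L + N'·tanφ_j = 54·15.9 + 1146.3·tan36.9° = 858.6 + 860.7 = 1719.3 kN/m
FS = R / T = 1719.3 / 773.2 = 2.224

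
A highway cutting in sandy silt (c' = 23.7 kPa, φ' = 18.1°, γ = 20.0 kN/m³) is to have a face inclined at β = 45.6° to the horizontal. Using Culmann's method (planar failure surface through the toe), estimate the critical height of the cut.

H_c = 28.49 m

Culmann's analysis gives the critical failure plane at α_cr = (β + φ')/2 = (45.6 + 18.1)/2 = 31.9°, and the critical height
H_c = (4c'/γ) · sinβ cosφ' / [1 − cos(β − φ')]
    = (4·23.7/20.0) · sin45.6°·cos18.1° / [1 − cos(27.5°)]
    = 4.740 · 0.7145·0.9505 / [1 − 0.8870]
    = 4.740 · 0.6791 / 0.1130
    = 28.49 m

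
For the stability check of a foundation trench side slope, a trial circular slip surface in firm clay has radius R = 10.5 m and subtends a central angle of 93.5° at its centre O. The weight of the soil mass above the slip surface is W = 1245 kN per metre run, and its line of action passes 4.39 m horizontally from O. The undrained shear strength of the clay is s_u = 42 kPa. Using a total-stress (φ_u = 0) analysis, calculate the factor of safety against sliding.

Taking moments about the centre O, the resisting moment is provided by the undrained shear strength acting along the arc:
Arc length L_a = R·θ = 10.5·(93.5°·π/180) = 10.5·1.6319 = 17.13 m
M_R = s_u·L_a·R = 42·17.13·10.5 = 7556.4 kN·m/m
M_D = W·d = 1245·4.39 = 5465.5 kN·m/m
FS = M_R / M_D = 7556.4 / 5465.5 = 1.383

FS = 1.38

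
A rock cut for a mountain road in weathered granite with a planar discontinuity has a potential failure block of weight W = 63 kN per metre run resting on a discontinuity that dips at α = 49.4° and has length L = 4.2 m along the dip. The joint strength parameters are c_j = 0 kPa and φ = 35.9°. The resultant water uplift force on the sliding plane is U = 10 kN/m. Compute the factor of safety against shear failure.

FS = 0.47

Resolving the block weight along and normal to the plane and applying the Mohr–Coulomb strength on the joint:
N' = W cosα − U = 63·cos49.4° − 10 = 31.0 kN/m
Driving force T = W sinα = 63·sin49.4° = 47.8 kN/m
Resisting force R = c_j·L + N'·tanφ = 0·4.2 + 31.0·tan35.9° = 0.0 + 22.4 = 22.4 kN/m
FS = R / T = 22.4 / 47.8 = 0.469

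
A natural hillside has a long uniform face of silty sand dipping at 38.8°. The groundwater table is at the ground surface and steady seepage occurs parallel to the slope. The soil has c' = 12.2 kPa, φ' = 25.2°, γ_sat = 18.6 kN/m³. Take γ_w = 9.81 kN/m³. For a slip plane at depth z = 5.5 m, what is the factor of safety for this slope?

FS = 0.52

With seepage parallel to the slope and the water table at the surface, the effective normal stress on the slip plane uses the buoyant unit weight γ' = γ_sat − γ_w while the driving shear stress uses γ_sat:
FS = [c' + γ' z cos²β tanφ'] / [γ_sat z sinβ cosβ]
γ' = 18.6 − 9.81 = 8.79 kN/m³
Numerator = 12.2 + 8.79·5.5·cos²38.8°·tan25.2° = 12.2 + 8.79·5.5·0.6074·0.4706 = 26.017 kPa
Denominator = 18.6·5.5·sin38.8°·cos38.8° = 18.6·5.5·0.6266·0.7793 = 49.957 kPa
FS = 26.017 / 49.957 = 0.521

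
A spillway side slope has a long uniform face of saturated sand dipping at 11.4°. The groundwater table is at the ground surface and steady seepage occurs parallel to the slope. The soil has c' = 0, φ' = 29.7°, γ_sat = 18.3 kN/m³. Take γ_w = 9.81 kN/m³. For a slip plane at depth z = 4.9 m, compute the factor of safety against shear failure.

FS = 1.31

With seepage parallel to the slope and the water table at the surface, the effective normal stress on the slip plane uses the buoyant unit weight γ' = γ_sat − γ_w while the driving shear stress uses γ_sat:
FS = [c' + γ' z cos²β tanφ'] / [γ_sat z sinβ cosβ]
(For c' = 0 this reduces to FS = (γ'/γ_sat)·tanφ'/tanβ.)
γ' = 18.3 − 9.81 = 8.49 kN/m³
Numerator = 0.0 + 8.49·4.9·cos²11.4°·tan29.7° = 0.0 + 8.49·4.9·0.9609·0.5704 = 22.802 kPa
Denominator = 18.3·4.9·sin11.4°·cos11.4° = 18.3·4.9·0.1977·0.9803 = 17.374 kPa
FS = 22.802 / 17.374 = 1.312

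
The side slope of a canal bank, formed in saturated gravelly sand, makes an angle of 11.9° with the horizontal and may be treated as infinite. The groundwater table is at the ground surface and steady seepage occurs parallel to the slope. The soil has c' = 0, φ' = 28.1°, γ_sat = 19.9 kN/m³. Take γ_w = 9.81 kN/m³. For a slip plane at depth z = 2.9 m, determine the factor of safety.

FS = 1.28

With seepage parallel to the slope and the water table at the surface, the effective normal stress on the slip plane uses the buoyant unit weight γ' = γ_sat − γ_w while the driving shear stress uses γ_sat:
FS = [c' + γ' z cos²β tanφ'] / [γ_sat z sinβ cosβ]
(For c' = 0 this reduces to FS = (γ'/γ_sat)·tanφ'/tanβ.)
γ' = 19.9 − 9.81 = 10.09 kN/m³
Numerator = 0.0 + 10.09·2.9·cos²11.9°·tan28.1° = 0.0 + 10.09·2.9·0.9575·0.5340 = 14.960 kPa
Denominator = 19.9·2.9·sin11.9°·cos11.9° = 19.9·2.9·0.2062·0.9785 = 11.644 kPa
FS = 14.960 / 11.644 = 1.285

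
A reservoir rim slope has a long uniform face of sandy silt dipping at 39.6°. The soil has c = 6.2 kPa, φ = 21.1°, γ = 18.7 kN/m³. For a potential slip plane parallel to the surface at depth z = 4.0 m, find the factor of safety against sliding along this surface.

FS = 0.64

For an infinite slope with a slip plane parallel to the surface (no pore pressure): FS = [c + γz cos²β tanφ] / [γz sinβ cosβ].
γz = 18.7·4.0 = 74.80 kN/m²
Numerator = 6.2 + 74.80·cos²39.6°·tan21.1° = 6.2 + 74.80·0.5937·0.3859 = 23.336 kPa
Denominator = 74.80·sin39.6°·cos39.6° = 74.80·0.6374·0.7705 = 36.738 kPa
FS = 23.336 / 36.738 = 0.635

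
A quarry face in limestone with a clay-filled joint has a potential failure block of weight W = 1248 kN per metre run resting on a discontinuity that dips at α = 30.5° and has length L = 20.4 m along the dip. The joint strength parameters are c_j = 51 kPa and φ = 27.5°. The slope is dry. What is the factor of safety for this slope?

Resolving the block weight along and normal to the plane and applying the Mohr–Coulomb strength on the joint:
N' = W cosα = 1248·cos30.5° = 1075.3 kN/m
Driving force T = W sinα = 1248·sin30.5° = 633.4 kN/m
Resisting force R = c_j·L + N'·tanφ = 51·20.4 + 1075.3·tan27.5° = 1040.4 + 559.8 = 1600.2 kN/m
FS = R / T = 1600.2 / 633.4 = 2.526

FS = 2.53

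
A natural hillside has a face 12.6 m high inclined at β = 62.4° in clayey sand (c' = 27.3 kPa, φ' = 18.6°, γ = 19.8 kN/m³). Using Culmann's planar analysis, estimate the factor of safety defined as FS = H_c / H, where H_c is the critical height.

FS = 1.32

H_c = (4c'/γ) · sinβ cosφ' / [1 − cos(β − φ')]
    = (4·27.3/19.8) · sin62.4°·cos18.6° / [1 − cos43.8°]
    = 5.515 · 0.8399 / 0.2782 = 16.65 m
FS = H_c / H = 16.65 / 12.6 = 1.321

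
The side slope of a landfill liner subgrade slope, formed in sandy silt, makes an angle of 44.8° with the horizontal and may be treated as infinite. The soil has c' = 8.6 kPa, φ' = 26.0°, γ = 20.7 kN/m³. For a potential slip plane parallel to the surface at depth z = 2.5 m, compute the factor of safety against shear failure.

FS = 0.82

For an infinite slope with a slip plane parallel to the surface (no pore pressure): FS = [c' + γz cos²β tanφ'] / [γz sinβ cosβ].
γz = 20.7·2.5 = 51.75 kN/m²
Numerator = 8.6 + 51.75·cos²44.8°·tan26.0° = 8.6 + 51.75·0.5035·0.4877 = 21.308 kPa
Denominator = 51.75·sin44.8°·cos44.8° = 51.75·0.7046·0.7096 = 25.874 kPa
FS = 21.308 / 25.874 = 0.824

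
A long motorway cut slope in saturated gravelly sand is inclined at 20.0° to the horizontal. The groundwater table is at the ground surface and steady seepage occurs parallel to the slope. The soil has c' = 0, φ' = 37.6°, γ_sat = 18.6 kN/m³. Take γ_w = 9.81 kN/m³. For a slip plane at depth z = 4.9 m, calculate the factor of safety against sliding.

With seepage parallel to the slope and the water table at the surface, the effective normal stress on the slip plane uses the buoyant unit weight γ' = γ_sat − γ_w while the driving shear stress uses γ_sat:
FS = [c' + γ' z cos²β tanφ'] / [γ_sat z sinβ cosβ]
(For c' = 0 this reduces to FS = (γ'/γ_sat)·tanφ'/tanβ.)
γ' = 18.6 − 9.81 = 8.79 kN/m³
Numerator = 0.0 + 8.79·4.9·cos²20.0°·tan37.6° = 0.0 + 8.79·4.9·0.8830·0.7701 = 29.289 kPa
Denominator = 18.6·4.9·sin20.0°·cos20.0° = 18.6·4.9·0.3420·0.9397 = 29.292 kPa
FS = 29.289 / 29.292 = 1.000

FS = 1.00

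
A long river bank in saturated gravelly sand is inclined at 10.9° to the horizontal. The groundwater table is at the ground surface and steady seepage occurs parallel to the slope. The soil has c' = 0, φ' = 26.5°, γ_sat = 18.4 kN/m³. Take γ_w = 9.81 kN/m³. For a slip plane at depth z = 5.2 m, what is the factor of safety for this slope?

With seepage parallel to the slope and the water table at the surface, the effective normal stress on the slip plane uses the buoyant unit weight γ' = γ_sat − γ_w while the driving shear stress uses γ_sat:
FS = [c' + γ' z cos²β tanφ'] / [γ_sat z sinβ cosβ]
(For c' = 0 this reduces to FS = (γ'/γ_sat)·tanφ'/tanβ.)
γ' = 18.4 − 9.81 = 8.59 kN/m³
Numerator = 0.0 + 8.59·5.2·cos²10.9°·tan26.5° = 0.0 + 8.59·5.2·0.9642·0.4986 = 21.474 kPa
Denominator = 18.4·5.2·sin10.9°·cos10.9° = 18.4·5.2·0.1891·0.9820 = 17.766 kPa
FS = 21.474 / 17.766 = 1.209

FS = 1.21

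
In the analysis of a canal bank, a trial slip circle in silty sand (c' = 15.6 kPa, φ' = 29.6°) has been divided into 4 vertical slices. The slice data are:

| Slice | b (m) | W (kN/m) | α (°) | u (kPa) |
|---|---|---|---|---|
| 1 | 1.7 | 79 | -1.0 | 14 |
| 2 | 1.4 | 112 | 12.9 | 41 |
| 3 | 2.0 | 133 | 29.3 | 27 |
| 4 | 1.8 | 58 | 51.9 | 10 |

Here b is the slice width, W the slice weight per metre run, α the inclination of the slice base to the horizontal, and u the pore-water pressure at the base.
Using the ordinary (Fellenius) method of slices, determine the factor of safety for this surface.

FS = 1.67

Ordinary method of slices: FS = Σ[c'·Δl_i + (W_i cosα_i − u_i·Δl_i)·tanφ'] / Σ W_i sinα_i, with Δl_i = b_i / cosα_i.
Slice 1: Δl = 1.7/cos(-1.0°) = 1.700 m; N'_1 = 79·cos(-1.0°) − 14·1.700 = 55.2; c'Δl = 26.52; W sinα = -1.4
Slice 2: Δl = 1.4/cos12.9° = 1.436 m; N'_2 = 112·cos12.9° − 41·1.436 = 50.3; c'Δl = 22.41; W sinα = 25.0
Slice 3: Δl = 2.0/cos29.3° = 2.293 m; N'_3 = 133·cos29.3° − 27·2.293 = 54.1; c'Δl = 35.78; W sinα = 65.1
Slice 4: Δl = 1.8/cos51.9° = 2.917 m; N'_4 = 58·cos51.9° − 10·2.917 = 6.6; c'Δl = 45.51; W sinα = 45.6
Σc'Δl = 130.2 kN/m; ΣN' = 166.2 kN/m; ΣW sinα = 134.4 kN/m
Resisting = 130.2 + 166.2·tan29.6° = 130.2 + 94.4 = 224.6 kN/m
FS = 224.6 / 134.4 = 1.672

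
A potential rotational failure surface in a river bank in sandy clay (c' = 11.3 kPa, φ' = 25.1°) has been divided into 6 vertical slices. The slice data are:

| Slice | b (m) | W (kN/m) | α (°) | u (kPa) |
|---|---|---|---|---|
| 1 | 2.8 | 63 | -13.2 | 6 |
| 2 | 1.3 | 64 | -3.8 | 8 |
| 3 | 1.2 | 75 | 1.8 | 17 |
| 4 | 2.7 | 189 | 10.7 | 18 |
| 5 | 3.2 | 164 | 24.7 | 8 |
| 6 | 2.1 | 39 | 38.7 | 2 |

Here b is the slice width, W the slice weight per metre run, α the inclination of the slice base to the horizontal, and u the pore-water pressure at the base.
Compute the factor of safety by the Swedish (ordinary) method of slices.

FS = 3.27

Ordinary method of slices: FS = Σ[c'·Δl_i + (W_i cosα_i − u_i·Δl_i)·tanφ'] / Σ W_i sinα_i, with Δl_i = b_i / cosα_i.
Slice 1: Δl = 2.8/cos(-13.2°) = 2.876 m; N'_1 = 63·cos(-13.2°) − 6·2.876 = 44.1; c'Δl = 32.50; W sinα = -14.4
Slice 2: Δl = 1.3/cos(-3.8°) = 1.303 m; N'_2 = 64·cos(-3.8°) − 8·1.303 = 53.4; c'Δl = 14.72; W sinα = -4.2
Slice 3: Δl = 1.2/cos1.8° = 1.201 m; N'_3 = 75·cos1.8° − 17·1.201 = 54.6; c'Δl = 13.57; W sinα = 2.4
Slice 4: Δl = 2.7/cos10.7° = 2.748 m; N'_4 = 189·cos10.7° − 18·2.748 = 136.3; c'Δl = 31.05; W sinα = 35.1
Slice 5: Δl = 3.2/cos24.7° = 3.522 m; N'_5 = 164·cos24.7° − 8·3.522 = 120.8; c'Δl = 39.80; W sinα = 68.5
Slice 6: Δl = 2.1/cos38.7° = 2.691 m; N'_6 = 39·cos38.7° − 2·2.691 = 25.1; c'Δl = 30.41; W sinα = 24.4
Σc'Δl = 162.0 kN/m; ΣN' = 434.2 kN/m; ΣW sinα = 111.7 kN/m
Resisting = 162.0 + 434.2·tan25.1° = 162.0 + 203.4 = 365.4 kN/m
FS = 365.4 / 111.7 = 3.271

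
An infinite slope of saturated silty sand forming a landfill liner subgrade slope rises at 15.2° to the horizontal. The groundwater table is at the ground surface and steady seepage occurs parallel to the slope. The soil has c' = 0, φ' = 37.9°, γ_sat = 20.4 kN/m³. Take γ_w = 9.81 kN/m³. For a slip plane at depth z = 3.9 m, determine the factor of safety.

With seepage parallel to the slope and the water table at the surface, the effective normal stress on the slip plane uses the buoyant unit weight γ' = γ_sat − γ_w while the driving shear stress uses γ_sat:
FS = [c' + γ' z cos²β tanφ'] / [γ_sat z sinβ cosβ]
(For c' = 0 this reduces to FS = (γ'/γ_sat)·tanφ'/tanβ.)
γ' = 20.4 − 9.81 = 10.59 kN/m³
Numerator = 0.0 + 10.59·3.9·cos²15.2°·tan37.9° = 0.0 + 10.59·3.9·0.9313·0.7785 = 29.942 kPa
Denominator = 20.4·3.9·sin15.2°·cos15.2° = 20.4·3.9·0.2622·0.9650 = 20.130 kPa
FS = 29.942 / 20.130 = 1.487

FS = 1.49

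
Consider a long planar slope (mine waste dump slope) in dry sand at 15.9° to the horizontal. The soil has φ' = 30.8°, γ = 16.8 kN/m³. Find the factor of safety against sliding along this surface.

FS = 2.09

For a dry cohesionless infinite slope the factor of safety is FS = tanφ' / tanβ.
FS = tan30.8° / tan15.9° = 0.5961 / 0.2849 = 2.093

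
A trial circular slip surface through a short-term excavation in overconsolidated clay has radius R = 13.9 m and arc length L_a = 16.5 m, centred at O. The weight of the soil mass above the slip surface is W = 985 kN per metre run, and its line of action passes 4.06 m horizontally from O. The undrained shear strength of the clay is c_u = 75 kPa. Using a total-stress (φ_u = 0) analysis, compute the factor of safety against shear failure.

FS = 4.30

Taking moments about the centre O, the resisting moment is provided by the undrained shear strength acting along the arc:
M_R = c_u·L_a·R = 75·16.50·13.9 = 17201.2 kN·m/m
M_D = W·d = 985·4.06 = 3999.1 kN·m/m
FS = M_R / M_D = 17201.2 / 3999.1 = 4.301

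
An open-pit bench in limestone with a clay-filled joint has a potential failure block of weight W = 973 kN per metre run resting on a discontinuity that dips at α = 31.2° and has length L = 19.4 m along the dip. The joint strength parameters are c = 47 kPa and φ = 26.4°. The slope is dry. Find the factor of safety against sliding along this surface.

FS = 2.63

Resolving the block weight along and normal to the plane and applying the Mohr–Coulomb strength on the joint:
N' = W cosα = 973·cos31.2° = 832.3 kN/m
Driving force T = W sinα = 973·sin31.2° = 504.0 kN/m
Resisting force R = c·L + N'·tanφ = 47·19.4 + 832.3·tan26.4° = 911.8 + 413.1 = 1324.9 kN/m
FS = R / T = 1324.9 / 504.0 = 2.629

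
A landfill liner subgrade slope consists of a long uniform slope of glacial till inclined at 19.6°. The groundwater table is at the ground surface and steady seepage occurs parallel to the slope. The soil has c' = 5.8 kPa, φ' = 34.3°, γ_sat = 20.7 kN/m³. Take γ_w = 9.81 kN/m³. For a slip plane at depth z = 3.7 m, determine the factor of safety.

With seepage parallel to the slope and the water table at the surface, the effective normal stress on the slip plane uses the buoyant unit weight γ' = γ_sat − γ_w while the driving shear stress uses γ_sat:
FS = [c' + γ' z cos²β tanφ'] / [γ_sat z sinβ cosβ]
γ' = 20.7 − 9.81 = 10.89 kN/m³
Numerator = 5.8 + 10.89·3.7·cos²19.6°·tan34.3° = 5.8 + 10.89·3.7·0.8875·0.6822 = 30.193 kPa
Denominator = 20.7·3.7·sin19.6°·cos19.6° = 20.7·3.7·0.3355·0.9421 = 24.204 kPa
FS = 30.193 / 24.204 = 1.247

FS = 1.25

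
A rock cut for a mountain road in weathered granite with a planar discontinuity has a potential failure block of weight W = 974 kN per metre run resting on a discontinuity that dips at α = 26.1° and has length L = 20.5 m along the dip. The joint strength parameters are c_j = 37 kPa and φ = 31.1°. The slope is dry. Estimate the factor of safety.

Resolving the block weight along and normal to the plane and applying the Mohr–Coulomb strength on the joint:
N' = W cosα = 974·cos26.1° = 874.7 kN/m
Driving force T = W sinα = 974·sin26.1° = 428.5 kN/m
Resisting force R = c_j·L + N'·tanφ = 37·20.5 + 874.7·tan31.1° = 758.5 + 527.6 = 1286.1 kN/m
FS = R / T = 1286.1 / 428.5 = 3.001

FS = 3.00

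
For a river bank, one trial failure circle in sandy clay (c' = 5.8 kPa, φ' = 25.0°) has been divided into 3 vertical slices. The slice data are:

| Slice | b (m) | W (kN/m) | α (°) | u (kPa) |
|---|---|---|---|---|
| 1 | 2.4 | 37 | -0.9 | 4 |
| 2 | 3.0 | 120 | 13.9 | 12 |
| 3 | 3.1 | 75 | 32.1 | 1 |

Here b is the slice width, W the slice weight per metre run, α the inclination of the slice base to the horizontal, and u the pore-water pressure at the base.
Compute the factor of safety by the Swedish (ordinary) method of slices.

FS = 1.92

Ordinary method of slices: FS = Σ[c'·Δl_i + (W_i cosα_i − u_i·Δl_i)·tanφ'] / Σ W_i sinα_i, with Δl_i = b_i / cosα_i.
Slice 1: Δl = 2.4/cos(-0.9°) = 2.400 m; N'_1 = 37·cos(-0.9°) − 4·2.400 = 27.4; c'Δl = 13.92; W sinα = -0.6
Slice 2: Δl = 3.0/cos13.9° = 3.091 m; N'_2 = 120·cos13.9° − 12·3.091 = 79.4; c'Δl = 17.92; W sinα = 28.8
Slice 3: Δl = 3.1/cos32.1° = 3.659 m; N'_3 = 75·cos32.1° − 1·3.659 = 59.9; c'Δl = 21.22; W sinα = 39.9
Σc'Δl = 53.1 kN/m; ΣN' = 166.7 kN/m; ΣW sinα = 68.1 kN/m
Resisting = 53.1 + 166.7·tan25.0° = 53.1 + 77.7 = 130.8 kN/m
FS = 130.8 / 68.1 = 1.921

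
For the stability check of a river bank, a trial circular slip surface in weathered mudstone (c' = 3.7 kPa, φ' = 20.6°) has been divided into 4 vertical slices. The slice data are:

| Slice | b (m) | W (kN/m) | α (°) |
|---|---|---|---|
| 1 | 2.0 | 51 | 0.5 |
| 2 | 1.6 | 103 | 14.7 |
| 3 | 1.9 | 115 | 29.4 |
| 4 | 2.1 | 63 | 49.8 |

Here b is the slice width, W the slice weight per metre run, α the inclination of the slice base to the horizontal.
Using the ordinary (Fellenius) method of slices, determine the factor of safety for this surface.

FS = 1.09

Ordinary method of slices: FS = Σ[c'·Δl_i + (W_i cosα_i)·tanφ'] / Σ W_i sinα_i, with Δl_i = b_i / cosα_i.
Slice 1: Δl = 2.0/cos0.5° = 2.000 m; N'_1 = 51·cos0.5° = 51.0; c'Δl = 7.40; W sinα = 0.4
Slice 2: Δl = 1.6/cos14.7° = 1.654 m; N'_2 = 103·cos14.7° = 99.6; c'Δl = 6.12; W sinα = 26.1
Slice 3: Δl = 1.9/cos29.4° = 2.181 m; N'_3 = 115·cos29.4° = 100.2; c'Δl = 8.07; W sinα = 56.5
Slice 4: Δl = 2.1/cos49.8° = 3.254 m; N'_4 = 63·cos49.8° = 40.7; c'Δl = 12.04; W sinα = 48.1
Σc'Δl = 33.6 kN/m; ΣN' = 291.5 kN/m; ΣW sinα = 131.2 kN/m
Resisting = 33.6 + 291.5·tan20.6° = 33.6 + 109.6 = 143.2 kN/m
FS = 143.2 / 131.2 = 1.092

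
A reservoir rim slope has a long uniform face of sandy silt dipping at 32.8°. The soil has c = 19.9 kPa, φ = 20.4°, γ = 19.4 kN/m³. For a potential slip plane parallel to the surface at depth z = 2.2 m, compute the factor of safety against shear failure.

For an infinite slope with a slip plane parallel to the surface (no pore pressure): FS = [c + γz cos²β tanφ] / [γz sinβ cosβ].
γz = 19.4·2.2 = 42.68 kN/m²
Numerator = 19.9 + 42.68·cos²32.8°·tan20.4° = 19.9 + 42.68·0.7066·0.3719 = 31.115 kPa
Denominator = 42.68·sin32.8°·cos32.8° = 42.68·0.5417·0.8406 = 19.434 kPa
FS = 31.115 / 19.434 = 1.601

FS = 1.60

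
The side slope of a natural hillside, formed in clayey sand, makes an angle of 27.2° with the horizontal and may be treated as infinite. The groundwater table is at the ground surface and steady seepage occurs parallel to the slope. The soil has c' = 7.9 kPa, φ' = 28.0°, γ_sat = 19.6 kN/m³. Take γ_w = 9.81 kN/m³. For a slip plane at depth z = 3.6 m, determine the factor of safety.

With seepage parallel to the slope and the water table at the surface, the effective normal stress on the slip plane uses the buoyant unit weight γ' = γ_sat − γ_w while the driving shear stress uses γ_sat:
FS = [c' + γ' z cos²β tanφ'] / [γ_sat z sinβ cosβ]
γ' = 19.6 − 9.81 = 9.79 kN/m³
Numerator = 7.9 + 9.79·3.6·cos²27.2°·tan28.0° = 7.9 + 9.79·3.6·0.7911·0.5317 = 22.724 kPa
Denominator = 19.6·3.6·sin27.2°·cos27.2° = 19.6·3.6·0.4571·0.8894 = 28.686 kPa
FS = 22.724 / 28.686 = 0.792

FS = 0.79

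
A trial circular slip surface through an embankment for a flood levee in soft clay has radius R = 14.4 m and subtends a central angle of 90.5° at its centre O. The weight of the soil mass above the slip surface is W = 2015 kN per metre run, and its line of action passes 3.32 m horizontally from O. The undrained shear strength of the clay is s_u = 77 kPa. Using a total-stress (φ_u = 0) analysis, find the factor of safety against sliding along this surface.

Taking moments about the centre O, the resisting moment is provided by the undrained shear strength acting along the arc:
Arc length L_a = R·θ = 14.4·(90.5°·π/180) = 14.4·1.5795 = 22.75 m
M_R = s_u·L_a·R = 77·22.75·14.4 = 25219.8 kN·m/m
M_D = W·d = 2015·3.32 = 6689.8 kN·m/m
FS = M_R / M_D = 25219.8 / 6689.8 = 3.770

FS = 3.77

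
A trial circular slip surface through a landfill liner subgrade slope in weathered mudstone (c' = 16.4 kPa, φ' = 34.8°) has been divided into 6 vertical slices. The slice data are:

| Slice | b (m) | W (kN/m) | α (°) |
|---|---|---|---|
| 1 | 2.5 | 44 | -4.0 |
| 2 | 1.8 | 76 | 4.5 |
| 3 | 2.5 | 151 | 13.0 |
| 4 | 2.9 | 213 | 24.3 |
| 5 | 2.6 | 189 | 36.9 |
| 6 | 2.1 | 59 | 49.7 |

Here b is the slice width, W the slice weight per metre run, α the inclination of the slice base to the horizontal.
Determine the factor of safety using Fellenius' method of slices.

Ordinary method of slices: FS = Σ[c'·Δl_i + (W_i cosα_i)·tanφ'] / Σ W_i sinα_i, with Δl_i = b_i / cosα_i.
Slice 1: Δl = 2.5/cos(-4.0°) = 2.506 m; N'_1 = 44·cos(-4.0°) = 43.9; c'Δl = 41.10; W sinα = -3.1
Slice 2: Δl = 1.8/cos4.5° = 1.806 m; N'_2 = 76·cos4.5° = 75.8; c'Δl = 29.61; W sinα = 6.0
Slice 3: Δl = 2.5/cos13.0° = 2.566 m; N'_3 = 151·cos13.0° = 147.1; c'Δl = 42.08; W sinα = 34.0
Slice 4: Δl = 2.9/cos24.3° = 3.182 m; N'_4 = 213·cos24.3° = 194.1; c'Δl = 52.18; W sinα = 87.7
Slice 5: Δl = 2.6/cos36.9° = 3.251 m; N'_5 = 189·cos36.9° = 151.1; c'Δl = 53.32; W sinα = 113.5
Slice 6: Δl = 2.1/cos49.7° = 3.247 m; N'_6 = 59·cos49.7° = 38.2; c'Δl = 53.25; W sinα = 45.0
Σc'Δl = 271.5 kN/m; ΣN' = 650.2 kN/m; ΣW sinα = 283.0 kN/m
Resisting = 271.5 + 650.2·tan34.8° = 271.5 + 451.9 = 723.5 kN/m
FS = 723.5 / 283.0 = 2.556

FS = 2.56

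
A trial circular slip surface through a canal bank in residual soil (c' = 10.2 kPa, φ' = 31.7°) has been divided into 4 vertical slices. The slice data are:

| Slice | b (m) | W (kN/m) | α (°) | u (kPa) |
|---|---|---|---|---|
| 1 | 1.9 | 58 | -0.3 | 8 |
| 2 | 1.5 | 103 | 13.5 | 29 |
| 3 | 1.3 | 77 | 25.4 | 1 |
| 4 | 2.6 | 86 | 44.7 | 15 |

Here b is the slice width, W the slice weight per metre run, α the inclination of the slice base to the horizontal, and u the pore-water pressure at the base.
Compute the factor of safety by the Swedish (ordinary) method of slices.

FS = 1.65

Ordinary method of slices: FS = Σ[c'·Δl_i + (W_i cosα_i − u_i·Δl_i)·tanφ'] / Σ W_i sinα_i, with Δl_i = b_i / cosα_i.
Slice 1: Δl = 1.9/cos(-0.3°) = 1.900 m; N'_1 = 58·cos(-0.3°) − 8·1.900 = 42.8; c'Δl = 19.38; W sinα = -0.3
Slice 2: Δl = 1.5/cos13.5° = 1.543 m; N'_2 = 103·cos13.5° − 29·1.543 = 55.4; c'Δl = 15.73; W sinα = 24.0
Slice 3: Δl = 1.3/cos25.4° = 1.439 m; N'_3 = 77·cos25.4° − 1·1.439 = 68.1; c'Δl = 14.68; W sinα = 33.0
Slice 4: Δl = 2.6/cos44.7° = 3.658 m; N'_4 = 86·cos44.7° − 15·3.658 = 6.3; c'Δl = 37.31; W sinα = 60.5
Σc'Δl = 87.1 kN/m; ΣN' = 172.6 kN/m; ΣW sinα = 117.3 kN/m
Resisting = 87.1 + 172.6·tan31.7° = 87.1 + 106.6 = 193.7 kN/m
FS = 193.7 / 117.3 = 1.652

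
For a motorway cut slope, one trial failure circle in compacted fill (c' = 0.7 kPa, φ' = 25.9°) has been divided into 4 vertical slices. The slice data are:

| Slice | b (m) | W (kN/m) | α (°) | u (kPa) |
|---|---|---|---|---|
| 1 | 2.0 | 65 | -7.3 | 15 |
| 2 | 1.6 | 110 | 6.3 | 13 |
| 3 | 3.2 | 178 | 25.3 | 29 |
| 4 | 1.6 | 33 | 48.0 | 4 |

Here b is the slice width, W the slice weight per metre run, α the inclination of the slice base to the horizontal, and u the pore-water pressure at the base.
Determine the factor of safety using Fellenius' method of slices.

Ordinary method of slices: FS = Σ[c'·Δl_i + (W_i cosα_i − u_i·Δl_i)·tanφ'] / Σ W_i sinα_i, with Δl_i = b_i / cosα_i.
Slice 1: Δl = 2.0/cos(-7.3°) = 2.016 m; N'_1 = 65·cos(-7.3°) − 15·2.016 = 34.2; c'Δl = 1.41; W sinα = -8.3
Slice 2: Δl = 1.6/cos6.3° = 1.610 m; N'_2 = 110·cos6.3° − 13·1.610 = 88.4; c'Δl = 1.13; W sinα = 12.1
Slice 3: Δl = 3.2/cos25.3° = 3.539 m; N'_3 = 178·cos25.3° − 29·3.539 = 58.3; c'Δl = 2.48; W sinα = 76.1
Slice 4: Δl = 1.6/cos48.0° = 2.391 m; N'_4 = 33·cos48.0° − 4·2.391 = 12.5; c'Δl = 1.67; W sinα = 24.5
Σc'Δl = 6.7 kN/m; ΣN' = 193.4 kN/m; ΣW sinα = 104.4 kN/m
Resisting = 6.7 + 193.4·tan25.9° = 6.7 + 93.9 = 100.6 kN/m
FS = 100.6 / 104.4 = 0.964

FS = 0.96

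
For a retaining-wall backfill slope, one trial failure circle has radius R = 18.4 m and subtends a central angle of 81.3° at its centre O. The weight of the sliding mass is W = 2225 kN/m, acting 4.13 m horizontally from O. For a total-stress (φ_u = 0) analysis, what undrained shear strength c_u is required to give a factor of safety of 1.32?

FS = c_u·L_a·R / (W·d), so c_u = FS·W·d / (L_a·R).
Arc length L_a = R·θ = 18.4·(81.3°·π/180) = 18.4·1.4190 = 26.11 m
c_u = 1.32·2225·4.13 / (26.11·18.4) = 12129.8 / 480.40 = 25.25 kPa

c_u = 25.2 kPa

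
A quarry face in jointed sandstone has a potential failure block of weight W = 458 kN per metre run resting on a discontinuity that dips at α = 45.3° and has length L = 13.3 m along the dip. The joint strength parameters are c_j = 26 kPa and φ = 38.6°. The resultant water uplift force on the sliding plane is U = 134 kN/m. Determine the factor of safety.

FS = 1.52

Resolving the block weight along and normal to the plane and applying the Mohr–Coulomb strength on the joint:
N' = W cosα − U = 458·cos45.3° − 134 = 188.2 kN/m
Driving force T = W sinα = 458·sin45.3° = 325.5 kN/m
Resisting force R = c_j·L + N'·tanφ = 26·13.3 + 188.2·tan38.6° = 345.8 + 150.2 = 496.0 kN/m
FS = R / T = 496.0 / 325.5 = 1.524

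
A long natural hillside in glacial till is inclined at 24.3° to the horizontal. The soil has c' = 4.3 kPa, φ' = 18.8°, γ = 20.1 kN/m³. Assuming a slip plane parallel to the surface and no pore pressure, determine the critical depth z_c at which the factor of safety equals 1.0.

z_c = 2.32 m

Setting FS = 1.00 in FS = [c' + γz cos²β tanφ'] / [γz sinβ cosβ] and solving for z:
z = c' / [γ cosβ (FS·sinβ − cosβ·tanφ')]
  = 4.3 / [20.1·cos24.3°·(1.00·sin24.3° − cos24.3°·tan18.8°)]
  = 4.3 / [20.1·0.9114·(1.00·0.4115 − 0.9114·0.3404)]
  = 4.3 / 1.8548 = 2.318 m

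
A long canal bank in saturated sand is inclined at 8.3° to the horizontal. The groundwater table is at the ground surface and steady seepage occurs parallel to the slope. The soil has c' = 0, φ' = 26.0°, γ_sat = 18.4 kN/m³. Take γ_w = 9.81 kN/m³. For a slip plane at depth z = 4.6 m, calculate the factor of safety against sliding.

With seepage parallel to the slope and the water table at the surface, the effective normal stress on the slip plane uses the buoyant unit weight γ' = γ_sat − γ_w while the driving shear stress uses γ_sat:
FS = [c' + γ' z cos²β tanφ'] / [γ_sat z sinβ cosβ]
(For c' = 0 this reduces to FS = (γ'/γ_sat)·tanφ'/tanβ.)
γ' = 18.4 − 9.81 = 8.59 kN/m³
Numerator = 0.0 + 8.59·4.6·cos²8.3°·tan26.0° = 0.0 + 8.59·4.6·0.9792·0.4877 = 18.871 kPa
Denominator = 18.4·4.6·sin8.3°·cos8.3° = 18.4·4.6·0.1444·0.9895 = 12.090 kPa
FS = 18.871 / 12.090 = 1.561

FS = 1.56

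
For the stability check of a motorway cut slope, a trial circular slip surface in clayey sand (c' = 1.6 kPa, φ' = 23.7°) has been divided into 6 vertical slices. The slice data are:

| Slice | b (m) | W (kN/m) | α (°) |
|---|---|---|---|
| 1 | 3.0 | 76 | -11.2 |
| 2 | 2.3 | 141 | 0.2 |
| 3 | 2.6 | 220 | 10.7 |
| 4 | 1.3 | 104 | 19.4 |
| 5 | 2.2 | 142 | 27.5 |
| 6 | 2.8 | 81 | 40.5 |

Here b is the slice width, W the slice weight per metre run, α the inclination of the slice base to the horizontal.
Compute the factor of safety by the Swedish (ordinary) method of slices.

FS = 1.90

Ordinary method of slices: FS = Σ[c'·Δl_i + (W_i cosα_i)·tanφ'] / Σ W_i sinα_i, with Δl_i = b_i / cosα_i.
Slice 1: Δl = 3.0/cos(-11.2°) = 3.058 m; N'_1 = 76·cos(-11.2°) = 74.6; c'Δl = 4.89; W sinα = -14.8
Slice 2: Δl = 2.3/cos0.2° = 2.300 m; N'_2 = 141·cos0.2° = 141.0; c'Δl = 3.68; W sinα = 0.5
Slice 3: Δl = 2.6/cos10.7° = 2.646 m; N'_3 = 220·cos10.7° = 216.2; c'Δl = 4.23; W sinα = 40.8
Slice 4: Δl = 1.3/cos19.4° = 1.378 m; N'_4 = 104·cos19.4° = 98.1; c'Δl = 2.21; W sinα = 34.5
Slice 5: Δl = 2.2/cos27.5° = 2.480 m; N'_5 = 142·cos27.5° = 126.0; c'Δl = 3.97; W sinα = 65.6
Slice 6: Δl = 2.8/cos40.5° = 3.682 m; N'_6 = 81·cos40.5° = 61.6; c'Δl = 5.89; W sinα = 52.6
Σc'Δl = 24.9 kN/m; ΣN' = 717.4 kN/m; ΣW sinα = 179.3 kN/m
Resisting = 24.9 + 717.4·tan23.7° = 24.9 + 314.9 = 339.8 kN/m
FS = 339.8 / 179.3 = 1.895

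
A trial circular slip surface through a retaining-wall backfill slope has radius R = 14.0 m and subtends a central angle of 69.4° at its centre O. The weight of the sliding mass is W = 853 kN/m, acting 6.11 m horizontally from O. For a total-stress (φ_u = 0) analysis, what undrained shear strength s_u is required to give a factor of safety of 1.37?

FS = s_u·L_a·R / (W·d), so s_u = FS·W·d / (L_a·R).
Arc length L_a = R·θ = 14.0·(69.4°·π/180) = 14.0·1.2113 = 16.96 m
s_u = 1.37·853·6.11 / (16.96·14.0) = 7140.2 / 237.41 = 30.08 kPa

s_u = 30.1 kPa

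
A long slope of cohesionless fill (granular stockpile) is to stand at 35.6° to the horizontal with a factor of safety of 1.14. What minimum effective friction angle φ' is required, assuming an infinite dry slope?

FS = tanφ'/tanβ ⇒ tanφ' = FS · tanβ = 1.14 · tan35.6° = 0.8162
φ' = arctan(0.8162) = 39.22°

φ' = 39.2°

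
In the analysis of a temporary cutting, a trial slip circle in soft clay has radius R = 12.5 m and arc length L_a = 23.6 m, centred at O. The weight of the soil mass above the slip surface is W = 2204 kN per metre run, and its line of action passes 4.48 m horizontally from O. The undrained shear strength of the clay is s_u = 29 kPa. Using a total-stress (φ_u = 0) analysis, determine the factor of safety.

Taking moments about the centre O, the resisting moment is provided by the undrained shear strength acting along the arc:
M_R = s_u·L_a·R = 29·23.60·12.5 = 8555.0 kN·m/m
M_D = W·d = 2204·4.48 = 9873.9 kN·m/m
FS = M_R / M_D = 8555.0 / 9873.9 = 0.866

FS = 0.87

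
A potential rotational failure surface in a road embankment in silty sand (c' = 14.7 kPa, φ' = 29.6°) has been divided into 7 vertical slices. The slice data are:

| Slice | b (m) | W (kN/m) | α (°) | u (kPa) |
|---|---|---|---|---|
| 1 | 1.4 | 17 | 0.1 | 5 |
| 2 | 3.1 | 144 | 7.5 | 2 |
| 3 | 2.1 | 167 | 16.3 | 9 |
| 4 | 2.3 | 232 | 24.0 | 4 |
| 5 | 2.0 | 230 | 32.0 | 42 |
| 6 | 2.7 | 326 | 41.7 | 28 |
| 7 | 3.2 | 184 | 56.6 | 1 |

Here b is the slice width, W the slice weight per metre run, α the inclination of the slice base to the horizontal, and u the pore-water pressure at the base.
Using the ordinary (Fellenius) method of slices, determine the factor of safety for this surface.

Ordinary method of slices: FS = Σ[c'·Δl_i + (W_i cosα_i − u_i·Δl_i)·tanφ'] / Σ W_i sinα_i, with Δl_i = b_i / cosα_i.
Slice 1: Δl = 1.4/cos0.1° = 1.400 m; N'_1 = 17·cos0.1° − 5·1.400 = 10.0; c'Δl = 20.58; W sinα = 0.0
Slice 2: Δl = 3.1/cos7.5° = 3.127 m; N'_2 = 144·cos7.5° − 2·3.127 = 136.5; c'Δl = 45.96; W sinα = 18.8
Slice 3: Δl = 2.1/cos16.3° = 2.188 m; N'_3 = 167·cos16.3° − 9·2.188 = 140.6; c'Δl = 32.16; W sinα = 46.9
Slice 4: Δl = 2.3/cos24.0° = 2.518 m; N'_4 = 232·cos24.0° − 4·2.518 = 201.9; c'Δl = 37.01; W sinα = 94.4
Slice 5: Δl = 2.0/cos32.0° = 2.358 m; N'_5 = 230·cos32.0° − 42·2.358 = 96.0; c'Δl = 34.67; W sinα = 121.9
Slice 6: Δl = 2.7/cos41.7° = 3.616 m; N'_6 = 326·cos41.7° − 28·3.616 = 142.2; c'Δl = 53.16; W sinα = 216.9
Slice 7: Δl = 3.2/cos56.6° = 5.813 m; N'_7 = 184·cos56.6° − 1·5.813 = 95.5; c'Δl = 85.45; W sinα = 153.6
Σc'Δl = 309.0 kN/m; ΣN' = 822.6 kN/m; ΣW sinα = 652.4 kN/m
Resisting = 309.0 + 822.6·tan29.6° = 309.0 + 467.3 = 776.3 kN/m
FS = 776.3 / 652.4 = 1.190

FS = 1.19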